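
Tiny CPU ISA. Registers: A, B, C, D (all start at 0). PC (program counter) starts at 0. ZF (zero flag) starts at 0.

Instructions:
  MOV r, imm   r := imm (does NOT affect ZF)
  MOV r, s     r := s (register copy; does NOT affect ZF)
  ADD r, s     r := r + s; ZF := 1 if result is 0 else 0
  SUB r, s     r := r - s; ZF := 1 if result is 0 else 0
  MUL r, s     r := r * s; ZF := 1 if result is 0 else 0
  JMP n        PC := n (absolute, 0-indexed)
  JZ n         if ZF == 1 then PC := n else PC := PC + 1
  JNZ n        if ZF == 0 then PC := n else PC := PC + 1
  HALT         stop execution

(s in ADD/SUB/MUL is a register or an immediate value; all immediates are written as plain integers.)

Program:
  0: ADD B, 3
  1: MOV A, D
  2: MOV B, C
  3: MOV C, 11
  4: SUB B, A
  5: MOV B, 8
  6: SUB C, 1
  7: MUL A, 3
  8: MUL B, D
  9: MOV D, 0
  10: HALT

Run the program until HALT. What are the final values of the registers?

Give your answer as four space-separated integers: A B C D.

Answer: 0 0 10 0

Derivation:
Step 1: PC=0 exec 'ADD B, 3'. After: A=0 B=3 C=0 D=0 ZF=0 PC=1
Step 2: PC=1 exec 'MOV A, D'. After: A=0 B=3 C=0 D=0 ZF=0 PC=2
Step 3: PC=2 exec 'MOV B, C'. After: A=0 B=0 C=0 D=0 ZF=0 PC=3
Step 4: PC=3 exec 'MOV C, 11'. After: A=0 B=0 C=11 D=0 ZF=0 PC=4
Step 5: PC=4 exec 'SUB B, A'. After: A=0 B=0 C=11 D=0 ZF=1 PC=5
Step 6: PC=5 exec 'MOV B, 8'. After: A=0 B=8 C=11 D=0 ZF=1 PC=6
Step 7: PC=6 exec 'SUB C, 1'. After: A=0 B=8 C=10 D=0 ZF=0 PC=7
Step 8: PC=7 exec 'MUL A, 3'. After: A=0 B=8 C=10 D=0 ZF=1 PC=8
Step 9: PC=8 exec 'MUL B, D'. After: A=0 B=0 C=10 D=0 ZF=1 PC=9
Step 10: PC=9 exec 'MOV D, 0'. After: A=0 B=0 C=10 D=0 ZF=1 PC=10
Step 11: PC=10 exec 'HALT'. After: A=0 B=0 C=10 D=0 ZF=1 PC=10 HALTED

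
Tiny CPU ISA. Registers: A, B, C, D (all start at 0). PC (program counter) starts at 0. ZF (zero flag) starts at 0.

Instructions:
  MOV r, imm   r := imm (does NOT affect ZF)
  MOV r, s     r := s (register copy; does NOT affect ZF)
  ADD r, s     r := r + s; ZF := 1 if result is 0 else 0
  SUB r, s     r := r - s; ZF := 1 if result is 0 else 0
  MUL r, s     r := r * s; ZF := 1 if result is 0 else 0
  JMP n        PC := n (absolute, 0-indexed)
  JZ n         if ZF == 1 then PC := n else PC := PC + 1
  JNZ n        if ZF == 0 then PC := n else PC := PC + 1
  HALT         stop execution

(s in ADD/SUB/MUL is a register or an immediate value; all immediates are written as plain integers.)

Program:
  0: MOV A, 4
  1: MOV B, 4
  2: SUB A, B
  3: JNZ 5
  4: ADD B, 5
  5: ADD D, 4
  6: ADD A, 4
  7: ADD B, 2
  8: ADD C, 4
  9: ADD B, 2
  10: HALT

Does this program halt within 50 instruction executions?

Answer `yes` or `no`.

Answer: yes

Derivation:
Step 1: PC=0 exec 'MOV A, 4'. After: A=4 B=0 C=0 D=0 ZF=0 PC=1
Step 2: PC=1 exec 'MOV B, 4'. After: A=4 B=4 C=0 D=0 ZF=0 PC=2
Step 3: PC=2 exec 'SUB A, B'. After: A=0 B=4 C=0 D=0 ZF=1 PC=3
Step 4: PC=3 exec 'JNZ 5'. After: A=0 B=4 C=0 D=0 ZF=1 PC=4
Step 5: PC=4 exec 'ADD B, 5'. After: A=0 B=9 C=0 D=0 ZF=0 PC=5
Step 6: PC=5 exec 'ADD D, 4'. After: A=0 B=9 C=0 D=4 ZF=0 PC=6
Step 7: PC=6 exec 'ADD A, 4'. After: A=4 B=9 C=0 D=4 ZF=0 PC=7
Step 8: PC=7 exec 'ADD B, 2'. After: A=4 B=11 C=0 D=4 ZF=0 PC=8
Step 9: PC=8 exec 'ADD C, 4'. After: A=4 B=11 C=4 D=4 ZF=0 PC=9
Step 10: PC=9 exec 'ADD B, 2'. After: A=4 B=13 C=4 D=4 ZF=0 PC=10
Step 11: PC=10 exec 'HALT'. After: A=4 B=13 C=4 D=4 ZF=0 PC=10 HALTED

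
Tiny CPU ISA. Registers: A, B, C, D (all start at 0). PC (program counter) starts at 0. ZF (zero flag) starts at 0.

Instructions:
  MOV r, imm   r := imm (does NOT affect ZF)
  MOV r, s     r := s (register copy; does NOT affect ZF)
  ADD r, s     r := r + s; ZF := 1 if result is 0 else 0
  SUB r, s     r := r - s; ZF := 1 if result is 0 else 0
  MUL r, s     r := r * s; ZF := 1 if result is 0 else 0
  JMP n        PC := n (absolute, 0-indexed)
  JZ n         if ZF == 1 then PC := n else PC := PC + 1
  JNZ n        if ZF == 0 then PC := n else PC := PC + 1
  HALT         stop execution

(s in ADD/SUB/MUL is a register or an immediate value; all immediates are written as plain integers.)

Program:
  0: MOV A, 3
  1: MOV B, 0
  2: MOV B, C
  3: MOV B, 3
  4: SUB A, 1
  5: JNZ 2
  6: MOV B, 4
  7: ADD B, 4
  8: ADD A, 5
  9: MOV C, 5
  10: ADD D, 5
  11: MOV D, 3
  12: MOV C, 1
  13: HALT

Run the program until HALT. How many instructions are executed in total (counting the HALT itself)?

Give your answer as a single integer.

Answer: 22

Derivation:
Step 1: PC=0 exec 'MOV A, 3'. After: A=3 B=0 C=0 D=0 ZF=0 PC=1
Step 2: PC=1 exec 'MOV B, 0'. After: A=3 B=0 C=0 D=0 ZF=0 PC=2
Step 3: PC=2 exec 'MOV B, C'. After: A=3 B=0 C=0 D=0 ZF=0 PC=3
Step 4: PC=3 exec 'MOV B, 3'. After: A=3 B=3 C=0 D=0 ZF=0 PC=4
Step 5: PC=4 exec 'SUB A, 1'. After: A=2 B=3 C=0 D=0 ZF=0 PC=5
Step 6: PC=5 exec 'JNZ 2'. After: A=2 B=3 C=0 D=0 ZF=0 PC=2
Step 7: PC=2 exec 'MOV B, C'. After: A=2 B=0 C=0 D=0 ZF=0 PC=3
Step 8: PC=3 exec 'MOV B, 3'. After: A=2 B=3 C=0 D=0 ZF=0 PC=4
Step 9: PC=4 exec 'SUB A, 1'. After: A=1 B=3 C=0 D=0 ZF=0 PC=5
Step 10: PC=5 exec 'JNZ 2'. After: A=1 B=3 C=0 D=0 ZF=0 PC=2
Step 11: PC=2 exec 'MOV B, C'. After: A=1 B=0 C=0 D=0 ZF=0 PC=3
Step 12: PC=3 exec 'MOV B, 3'. After: A=1 B=3 C=0 D=0 ZF=0 PC=4
Step 13: PC=4 exec 'SUB A, 1'. After: A=0 B=3 C=0 D=0 ZF=1 PC=5
Step 14: PC=5 exec 'JNZ 2'. After: A=0 B=3 C=0 D=0 ZF=1 PC=6
Step 15: PC=6 exec 'MOV B, 4'. After: A=0 B=4 C=0 D=0 ZF=1 PC=7
Step 16: PC=7 exec 'ADD B, 4'. After: A=0 B=8 C=0 D=0 ZF=0 PC=8
Step 17: PC=8 exec 'ADD A, 5'. After: A=5 B=8 C=0 D=0 ZF=0 PC=9
Step 18: PC=9 exec 'MOV C, 5'. After: A=5 B=8 C=5 D=0 ZF=0 PC=10
Step 19: PC=10 exec 'ADD D, 5'. After: A=5 B=8 C=5 D=5 ZF=0 PC=11
Step 20: PC=11 exec 'MOV D, 3'. After: A=5 B=8 C=5 D=3 ZF=0 PC=12
Step 21: PC=12 exec 'MOV C, 1'. After: A=5 B=8 C=1 D=3 ZF=0 PC=13
Step 22: PC=13 exec 'HALT'. After: A=5 B=8 C=1 D=3 ZF=0 PC=13 HALTED
Total instructions executed: 22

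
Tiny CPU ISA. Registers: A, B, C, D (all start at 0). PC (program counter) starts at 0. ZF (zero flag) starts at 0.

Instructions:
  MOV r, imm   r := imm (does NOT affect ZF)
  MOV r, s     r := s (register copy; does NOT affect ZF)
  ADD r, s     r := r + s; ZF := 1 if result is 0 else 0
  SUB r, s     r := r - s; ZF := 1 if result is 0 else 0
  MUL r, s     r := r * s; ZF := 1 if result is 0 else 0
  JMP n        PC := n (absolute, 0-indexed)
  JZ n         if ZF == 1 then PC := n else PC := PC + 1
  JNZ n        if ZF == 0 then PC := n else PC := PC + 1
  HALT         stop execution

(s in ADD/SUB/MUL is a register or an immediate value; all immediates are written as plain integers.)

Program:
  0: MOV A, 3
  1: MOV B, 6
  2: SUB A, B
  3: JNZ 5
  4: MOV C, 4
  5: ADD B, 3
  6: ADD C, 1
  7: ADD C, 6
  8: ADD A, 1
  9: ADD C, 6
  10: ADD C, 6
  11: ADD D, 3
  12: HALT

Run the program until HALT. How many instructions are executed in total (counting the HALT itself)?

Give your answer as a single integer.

Step 1: PC=0 exec 'MOV A, 3'. After: A=3 B=0 C=0 D=0 ZF=0 PC=1
Step 2: PC=1 exec 'MOV B, 6'. After: A=3 B=6 C=0 D=0 ZF=0 PC=2
Step 3: PC=2 exec 'SUB A, B'. After: A=-3 B=6 C=0 D=0 ZF=0 PC=3
Step 4: PC=3 exec 'JNZ 5'. After: A=-3 B=6 C=0 D=0 ZF=0 PC=5
Step 5: PC=5 exec 'ADD B, 3'. After: A=-3 B=9 C=0 D=0 ZF=0 PC=6
Step 6: PC=6 exec 'ADD C, 1'. After: A=-3 B=9 C=1 D=0 ZF=0 PC=7
Step 7: PC=7 exec 'ADD C, 6'. After: A=-3 B=9 C=7 D=0 ZF=0 PC=8
Step 8: PC=8 exec 'ADD A, 1'. After: A=-2 B=9 C=7 D=0 ZF=0 PC=9
Step 9: PC=9 exec 'ADD C, 6'. After: A=-2 B=9 C=13 D=0 ZF=0 PC=10
Step 10: PC=10 exec 'ADD C, 6'. After: A=-2 B=9 C=19 D=0 ZF=0 PC=11
Step 11: PC=11 exec 'ADD D, 3'. After: A=-2 B=9 C=19 D=3 ZF=0 PC=12
Step 12: PC=12 exec 'HALT'. After: A=-2 B=9 C=19 D=3 ZF=0 PC=12 HALTED
Total instructions executed: 12

Answer: 12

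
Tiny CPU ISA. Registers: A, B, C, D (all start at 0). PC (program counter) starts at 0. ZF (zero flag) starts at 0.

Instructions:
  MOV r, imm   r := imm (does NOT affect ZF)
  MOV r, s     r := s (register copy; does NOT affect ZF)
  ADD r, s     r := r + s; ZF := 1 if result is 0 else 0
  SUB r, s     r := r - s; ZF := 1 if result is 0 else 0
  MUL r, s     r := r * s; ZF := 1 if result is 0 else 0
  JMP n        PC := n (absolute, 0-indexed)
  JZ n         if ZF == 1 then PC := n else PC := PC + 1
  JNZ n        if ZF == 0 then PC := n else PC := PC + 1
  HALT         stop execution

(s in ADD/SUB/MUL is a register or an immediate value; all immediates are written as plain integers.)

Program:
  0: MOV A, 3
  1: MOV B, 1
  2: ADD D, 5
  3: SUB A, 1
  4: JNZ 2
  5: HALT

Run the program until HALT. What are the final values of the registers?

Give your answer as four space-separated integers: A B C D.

Step 1: PC=0 exec 'MOV A, 3'. After: A=3 B=0 C=0 D=0 ZF=0 PC=1
Step 2: PC=1 exec 'MOV B, 1'. After: A=3 B=1 C=0 D=0 ZF=0 PC=2
Step 3: PC=2 exec 'ADD D, 5'. After: A=3 B=1 C=0 D=5 ZF=0 PC=3
Step 4: PC=3 exec 'SUB A, 1'. After: A=2 B=1 C=0 D=5 ZF=0 PC=4
Step 5: PC=4 exec 'JNZ 2'. After: A=2 B=1 C=0 D=5 ZF=0 PC=2
Step 6: PC=2 exec 'ADD D, 5'. After: A=2 B=1 C=0 D=10 ZF=0 PC=3
Step 7: PC=3 exec 'SUB A, 1'. After: A=1 B=1 C=0 D=10 ZF=0 PC=4
Step 8: PC=4 exec 'JNZ 2'. After: A=1 B=1 C=0 D=10 ZF=0 PC=2
Step 9: PC=2 exec 'ADD D, 5'. After: A=1 B=1 C=0 D=15 ZF=0 PC=3
Step 10: PC=3 exec 'SUB A, 1'. After: A=0 B=1 C=0 D=15 ZF=1 PC=4
Step 11: PC=4 exec 'JNZ 2'. After: A=0 B=1 C=0 D=15 ZF=1 PC=5
Step 12: PC=5 exec 'HALT'. After: A=0 B=1 C=0 D=15 ZF=1 PC=5 HALTED

Answer: 0 1 0 15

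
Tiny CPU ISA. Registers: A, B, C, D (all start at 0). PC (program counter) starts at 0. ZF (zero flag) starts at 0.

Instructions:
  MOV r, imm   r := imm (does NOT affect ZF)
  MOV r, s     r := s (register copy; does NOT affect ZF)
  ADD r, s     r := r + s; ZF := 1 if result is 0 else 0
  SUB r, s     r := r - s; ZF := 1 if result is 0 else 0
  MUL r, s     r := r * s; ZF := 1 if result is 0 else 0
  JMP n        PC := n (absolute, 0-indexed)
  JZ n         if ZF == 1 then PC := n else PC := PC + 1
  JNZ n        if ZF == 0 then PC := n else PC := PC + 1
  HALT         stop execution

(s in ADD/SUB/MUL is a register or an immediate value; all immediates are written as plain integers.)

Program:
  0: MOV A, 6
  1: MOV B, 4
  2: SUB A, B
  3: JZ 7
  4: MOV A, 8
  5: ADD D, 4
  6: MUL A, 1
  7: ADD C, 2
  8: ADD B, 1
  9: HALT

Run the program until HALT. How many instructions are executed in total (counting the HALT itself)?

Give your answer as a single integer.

Step 1: PC=0 exec 'MOV A, 6'. After: A=6 B=0 C=0 D=0 ZF=0 PC=1
Step 2: PC=1 exec 'MOV B, 4'. After: A=6 B=4 C=0 D=0 ZF=0 PC=2
Step 3: PC=2 exec 'SUB A, B'. After: A=2 B=4 C=0 D=0 ZF=0 PC=3
Step 4: PC=3 exec 'JZ 7'. After: A=2 B=4 C=0 D=0 ZF=0 PC=4
Step 5: PC=4 exec 'MOV A, 8'. After: A=8 B=4 C=0 D=0 ZF=0 PC=5
Step 6: PC=5 exec 'ADD D, 4'. After: A=8 B=4 C=0 D=4 ZF=0 PC=6
Step 7: PC=6 exec 'MUL A, 1'. After: A=8 B=4 C=0 D=4 ZF=0 PC=7
Step 8: PC=7 exec 'ADD C, 2'. After: A=8 B=4 C=2 D=4 ZF=0 PC=8
Step 9: PC=8 exec 'ADD B, 1'. After: A=8 B=5 C=2 D=4 ZF=0 PC=9
Step 10: PC=9 exec 'HALT'. After: A=8 B=5 C=2 D=4 ZF=0 PC=9 HALTED
Total instructions executed: 10

Answer: 10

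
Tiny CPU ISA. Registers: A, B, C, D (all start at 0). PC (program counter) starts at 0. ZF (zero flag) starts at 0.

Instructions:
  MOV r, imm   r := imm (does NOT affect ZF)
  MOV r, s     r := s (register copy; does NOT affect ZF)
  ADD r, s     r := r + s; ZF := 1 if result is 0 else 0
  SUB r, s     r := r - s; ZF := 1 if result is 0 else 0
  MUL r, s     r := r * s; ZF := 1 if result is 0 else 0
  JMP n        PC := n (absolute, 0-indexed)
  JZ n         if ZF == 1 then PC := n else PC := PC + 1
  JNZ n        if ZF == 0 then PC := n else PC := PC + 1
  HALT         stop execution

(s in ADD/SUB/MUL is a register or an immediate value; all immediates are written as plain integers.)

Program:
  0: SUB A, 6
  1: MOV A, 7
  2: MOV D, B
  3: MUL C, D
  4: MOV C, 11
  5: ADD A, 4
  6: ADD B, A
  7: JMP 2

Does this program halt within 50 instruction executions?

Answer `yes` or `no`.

Step 1: PC=0 exec 'SUB A, 6'. After: A=-6 B=0 C=0 D=0 ZF=0 PC=1
Step 2: PC=1 exec 'MOV A, 7'. After: A=7 B=0 C=0 D=0 ZF=0 PC=2
Step 3: PC=2 exec 'MOV D, B'. After: A=7 B=0 C=0 D=0 ZF=0 PC=3
Step 4: PC=3 exec 'MUL C, D'. After: A=7 B=0 C=0 D=0 ZF=1 PC=4
Step 5: PC=4 exec 'MOV C, 11'. After: A=7 B=0 C=11 D=0 ZF=1 PC=5
Step 6: PC=5 exec 'ADD A, 4'. After: A=11 B=0 C=11 D=0 ZF=0 PC=6
Step 7: PC=6 exec 'ADD B, A'. After: A=11 B=11 C=11 D=0 ZF=0 PC=7
Step 8: PC=7 exec 'JMP 2'. After: A=11 B=11 C=11 D=0 ZF=0 PC=2
Step 9: PC=2 exec 'MOV D, B'. After: A=11 B=11 C=11 D=11 ZF=0 PC=3
Step 10: PC=3 exec 'MUL C, D'. After: A=11 B=11 C=121 D=11 ZF=0 PC=4
Step 11: PC=4 exec 'MOV C, 11'. After: A=11 B=11 C=11 D=11 ZF=0 PC=5
Step 12: PC=5 exec 'ADD A, 4'. After: A=15 B=11 C=11 D=11 ZF=0 PC=6
Step 13: PC=6 exec 'ADD B, A'. After: A=15 B=26 C=11 D=11 ZF=0 PC=7
Step 14: PC=7 exec 'JMP 2'. After: A=15 B=26 C=11 D=11 ZF=0 PC=2
Step 15: PC=2 exec 'MOV D, B'. After: A=15 B=26 C=11 D=26 ZF=0 PC=3
After 50 steps: not halted. PC revisits the same instructions with no path to HALT; will never halt.

Answer: no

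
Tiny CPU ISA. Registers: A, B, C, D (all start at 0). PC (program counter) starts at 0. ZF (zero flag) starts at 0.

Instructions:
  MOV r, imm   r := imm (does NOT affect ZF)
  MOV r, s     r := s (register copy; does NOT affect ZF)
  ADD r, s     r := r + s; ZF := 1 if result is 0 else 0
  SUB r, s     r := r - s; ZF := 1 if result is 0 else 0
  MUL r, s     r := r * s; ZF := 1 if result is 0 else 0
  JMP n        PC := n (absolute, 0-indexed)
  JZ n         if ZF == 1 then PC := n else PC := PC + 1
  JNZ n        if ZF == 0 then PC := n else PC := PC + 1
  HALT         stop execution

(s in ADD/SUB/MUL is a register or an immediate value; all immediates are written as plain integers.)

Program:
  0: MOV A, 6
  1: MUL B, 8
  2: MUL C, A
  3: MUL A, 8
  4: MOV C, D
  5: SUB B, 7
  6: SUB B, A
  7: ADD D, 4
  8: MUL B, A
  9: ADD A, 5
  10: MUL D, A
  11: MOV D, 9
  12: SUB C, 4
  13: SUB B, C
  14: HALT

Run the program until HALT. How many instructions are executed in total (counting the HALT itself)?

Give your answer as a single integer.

Step 1: PC=0 exec 'MOV A, 6'. After: A=6 B=0 C=0 D=0 ZF=0 PC=1
Step 2: PC=1 exec 'MUL B, 8'. After: A=6 B=0 C=0 D=0 ZF=1 PC=2
Step 3: PC=2 exec 'MUL C, A'. After: A=6 B=0 C=0 D=0 ZF=1 PC=3
Step 4: PC=3 exec 'MUL A, 8'. After: A=48 B=0 C=0 D=0 ZF=0 PC=4
Step 5: PC=4 exec 'MOV C, D'. After: A=48 B=0 C=0 D=0 ZF=0 PC=5
Step 6: PC=5 exec 'SUB B, 7'. After: A=48 B=-7 C=0 D=0 ZF=0 PC=6
Step 7: PC=6 exec 'SUB B, A'. After: A=48 B=-55 C=0 D=0 ZF=0 PC=7
Step 8: PC=7 exec 'ADD D, 4'. After: A=48 B=-55 C=0 D=4 ZF=0 PC=8
Step 9: PC=8 exec 'MUL B, A'. After: A=48 B=-2640 C=0 D=4 ZF=0 PC=9
Step 10: PC=9 exec 'ADD A, 5'. After: A=53 B=-2640 C=0 D=4 ZF=0 PC=10
Step 11: PC=10 exec 'MUL D, A'. After: A=53 B=-2640 C=0 D=212 ZF=0 PC=11
Step 12: PC=11 exec 'MOV D, 9'. After: A=53 B=-2640 C=0 D=9 ZF=0 PC=12
Step 13: PC=12 exec 'SUB C, 4'. After: A=53 B=-2640 C=-4 D=9 ZF=0 PC=13
Step 14: PC=13 exec 'SUB B, C'. After: A=53 B=-2636 C=-4 D=9 ZF=0 PC=14
Step 15: PC=14 exec 'HALT'. After: A=53 B=-2636 C=-4 D=9 ZF=0 PC=14 HALTED
Total instructions executed: 15

Answer: 15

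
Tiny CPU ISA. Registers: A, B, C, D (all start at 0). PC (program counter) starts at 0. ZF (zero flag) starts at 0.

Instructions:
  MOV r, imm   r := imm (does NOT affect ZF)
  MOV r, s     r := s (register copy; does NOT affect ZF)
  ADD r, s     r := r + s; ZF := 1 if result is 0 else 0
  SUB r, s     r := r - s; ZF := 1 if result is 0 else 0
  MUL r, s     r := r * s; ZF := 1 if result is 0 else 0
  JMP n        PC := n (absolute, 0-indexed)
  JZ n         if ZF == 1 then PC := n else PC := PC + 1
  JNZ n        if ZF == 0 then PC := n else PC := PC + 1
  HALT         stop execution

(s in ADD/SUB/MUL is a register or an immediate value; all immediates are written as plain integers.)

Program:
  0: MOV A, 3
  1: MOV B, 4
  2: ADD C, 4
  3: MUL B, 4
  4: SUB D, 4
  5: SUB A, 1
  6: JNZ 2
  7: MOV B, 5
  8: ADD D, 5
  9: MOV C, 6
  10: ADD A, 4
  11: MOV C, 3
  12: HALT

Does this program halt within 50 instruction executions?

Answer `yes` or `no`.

Step 1: PC=0 exec 'MOV A, 3'. After: A=3 B=0 C=0 D=0 ZF=0 PC=1
Step 2: PC=1 exec 'MOV B, 4'. After: A=3 B=4 C=0 D=0 ZF=0 PC=2
Step 3: PC=2 exec 'ADD C, 4'. After: A=3 B=4 C=4 D=0 ZF=0 PC=3
Step 4: PC=3 exec 'MUL B, 4'. After: A=3 B=16 C=4 D=0 ZF=0 PC=4
Step 5: PC=4 exec 'SUB D, 4'. After: A=3 B=16 C=4 D=-4 ZF=0 PC=5
Step 6: PC=5 exec 'SUB A, 1'. After: A=2 B=16 C=4 D=-4 ZF=0 PC=6
Step 7: PC=6 exec 'JNZ 2'. After: A=2 B=16 C=4 D=-4 ZF=0 PC=2
Step 8: PC=2 exec 'ADD C, 4'. After: A=2 B=16 C=8 D=-4 ZF=0 PC=3
Step 9: PC=3 exec 'MUL B, 4'. After: A=2 B=64 C=8 D=-4 ZF=0 PC=4
Step 10: PC=4 exec 'SUB D, 4'. After: A=2 B=64 C=8 D=-8 ZF=0 PC=5
Step 11: PC=5 exec 'SUB A, 1'. After: A=1 B=64 C=8 D=-8 ZF=0 PC=6
Step 12: PC=6 exec 'JNZ 2'. After: A=1 B=64 C=8 D=-8 ZF=0 PC=2
Step 13: PC=2 exec 'ADD C, 4'. After: A=1 B=64 C=12 D=-8 ZF=0 PC=3
Step 14: PC=3 exec 'MUL B, 4'. After: A=1 B=256 C=12 D=-8 ZF=0 PC=4
Step 15: PC=4 exec 'SUB D, 4'. After: A=1 B=256 C=12 D=-12 ZF=0 PC=5
Step 16: PC=5 exec 'SUB A, 1'. After: A=0 B=256 C=12 D=-12 ZF=1 PC=6
Step 17: PC=6 exec 'JNZ 2'. After: A=0 B=256 C=12 D=-12 ZF=1 PC=7
Step 18: PC=7 exec 'MOV B, 5'. After: A=0 B=5 C=12 D=-12 ZF=1 PC=8
Step 19: PC=8 exec 'ADD D, 5'. After: A=0 B=5 C=12 D=-7 ZF=0 PC=9
Step 20: PC=9 exec 'MOV C, 6'. After: A=0 B=5 C=6 D=-7 ZF=0 PC=10
Step 21: PC=10 exec 'ADD A, 4'. After: A=4 B=5 C=6 D=-7 ZF=0 PC=11
Step 22: PC=11 exec 'MOV C, 3'. After: A=4 B=5 C=3 D=-7 ZF=0 PC=12
Step 23: PC=12 exec 'HALT'. After: A=4 B=5 C=3 D=-7 ZF=0 PC=12 HALTED

Answer: yes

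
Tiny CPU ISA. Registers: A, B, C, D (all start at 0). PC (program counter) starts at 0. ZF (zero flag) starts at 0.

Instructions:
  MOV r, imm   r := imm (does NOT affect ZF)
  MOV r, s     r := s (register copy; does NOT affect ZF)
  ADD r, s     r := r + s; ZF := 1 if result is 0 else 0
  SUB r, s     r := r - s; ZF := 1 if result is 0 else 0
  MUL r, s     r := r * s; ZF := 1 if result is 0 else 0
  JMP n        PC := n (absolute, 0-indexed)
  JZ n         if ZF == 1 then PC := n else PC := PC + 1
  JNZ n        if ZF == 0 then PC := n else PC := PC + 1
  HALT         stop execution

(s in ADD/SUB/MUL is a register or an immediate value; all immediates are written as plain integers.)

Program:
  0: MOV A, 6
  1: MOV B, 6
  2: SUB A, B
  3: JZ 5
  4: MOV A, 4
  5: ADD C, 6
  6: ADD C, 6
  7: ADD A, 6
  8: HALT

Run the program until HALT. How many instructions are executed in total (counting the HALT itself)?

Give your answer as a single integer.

Step 1: PC=0 exec 'MOV A, 6'. After: A=6 B=0 C=0 D=0 ZF=0 PC=1
Step 2: PC=1 exec 'MOV B, 6'. After: A=6 B=6 C=0 D=0 ZF=0 PC=2
Step 3: PC=2 exec 'SUB A, B'. After: A=0 B=6 C=0 D=0 ZF=1 PC=3
Step 4: PC=3 exec 'JZ 5'. After: A=0 B=6 C=0 D=0 ZF=1 PC=5
Step 5: PC=5 exec 'ADD C, 6'. After: A=0 B=6 C=6 D=0 ZF=0 PC=6
Step 6: PC=6 exec 'ADD C, 6'. After: A=0 B=6 C=12 D=0 ZF=0 PC=7
Step 7: PC=7 exec 'ADD A, 6'. After: A=6 B=6 C=12 D=0 ZF=0 PC=8
Step 8: PC=8 exec 'HALT'. After: A=6 B=6 C=12 D=0 ZF=0 PC=8 HALTED
Total instructions executed: 8

Answer: 8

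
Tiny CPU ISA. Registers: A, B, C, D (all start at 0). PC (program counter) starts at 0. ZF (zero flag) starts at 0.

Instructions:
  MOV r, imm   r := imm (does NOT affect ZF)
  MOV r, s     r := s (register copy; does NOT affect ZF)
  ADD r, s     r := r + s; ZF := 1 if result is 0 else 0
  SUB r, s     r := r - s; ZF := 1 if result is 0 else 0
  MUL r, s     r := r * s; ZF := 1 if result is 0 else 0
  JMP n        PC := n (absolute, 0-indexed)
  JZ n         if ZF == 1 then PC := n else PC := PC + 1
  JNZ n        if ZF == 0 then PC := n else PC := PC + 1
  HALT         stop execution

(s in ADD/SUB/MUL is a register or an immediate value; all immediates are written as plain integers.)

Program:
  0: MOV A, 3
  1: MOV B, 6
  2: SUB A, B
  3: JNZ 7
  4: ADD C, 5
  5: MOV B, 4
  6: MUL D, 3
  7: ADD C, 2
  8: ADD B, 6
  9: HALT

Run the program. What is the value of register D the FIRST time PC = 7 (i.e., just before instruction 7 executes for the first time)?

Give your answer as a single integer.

Step 1: PC=0 exec 'MOV A, 3'. After: A=3 B=0 C=0 D=0 ZF=0 PC=1
Step 2: PC=1 exec 'MOV B, 6'. After: A=3 B=6 C=0 D=0 ZF=0 PC=2
Step 3: PC=2 exec 'SUB A, B'. After: A=-3 B=6 C=0 D=0 ZF=0 PC=3
Step 4: PC=3 exec 'JNZ 7'. After: A=-3 B=6 C=0 D=0 ZF=0 PC=7
First time PC=7: D=0

0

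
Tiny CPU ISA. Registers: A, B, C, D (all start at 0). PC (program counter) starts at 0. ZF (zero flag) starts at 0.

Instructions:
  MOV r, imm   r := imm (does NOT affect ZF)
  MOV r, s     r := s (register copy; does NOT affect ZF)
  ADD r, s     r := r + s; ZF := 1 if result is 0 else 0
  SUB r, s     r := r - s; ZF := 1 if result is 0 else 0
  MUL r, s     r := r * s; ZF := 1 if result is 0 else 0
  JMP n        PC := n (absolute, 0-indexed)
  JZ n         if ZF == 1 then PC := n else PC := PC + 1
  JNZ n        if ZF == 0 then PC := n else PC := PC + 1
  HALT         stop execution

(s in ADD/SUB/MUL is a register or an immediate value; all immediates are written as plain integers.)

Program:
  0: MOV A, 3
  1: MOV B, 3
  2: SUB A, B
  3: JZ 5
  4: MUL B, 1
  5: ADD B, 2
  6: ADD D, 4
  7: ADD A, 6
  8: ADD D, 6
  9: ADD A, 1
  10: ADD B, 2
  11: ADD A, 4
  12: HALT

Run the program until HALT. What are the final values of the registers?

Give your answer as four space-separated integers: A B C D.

Answer: 11 7 0 10

Derivation:
Step 1: PC=0 exec 'MOV A, 3'. After: A=3 B=0 C=0 D=0 ZF=0 PC=1
Step 2: PC=1 exec 'MOV B, 3'. After: A=3 B=3 C=0 D=0 ZF=0 PC=2
Step 3: PC=2 exec 'SUB A, B'. After: A=0 B=3 C=0 D=0 ZF=1 PC=3
Step 4: PC=3 exec 'JZ 5'. After: A=0 B=3 C=0 D=0 ZF=1 PC=5
Step 5: PC=5 exec 'ADD B, 2'. After: A=0 B=5 C=0 D=0 ZF=0 PC=6
Step 6: PC=6 exec 'ADD D, 4'. After: A=0 B=5 C=0 D=4 ZF=0 PC=7
Step 7: PC=7 exec 'ADD A, 6'. After: A=6 B=5 C=0 D=4 ZF=0 PC=8
Step 8: PC=8 exec 'ADD D, 6'. After: A=6 B=5 C=0 D=10 ZF=0 PC=9
Step 9: PC=9 exec 'ADD A, 1'. After: A=7 B=5 C=0 D=10 ZF=0 PC=10
Step 10: PC=10 exec 'ADD B, 2'. After: A=7 B=7 C=0 D=10 ZF=0 PC=11
Step 11: PC=11 exec 'ADD A, 4'. After: A=11 B=7 C=0 D=10 ZF=0 PC=12
Step 12: PC=12 exec 'HALT'. After: A=11 B=7 C=0 D=10 ZF=0 PC=12 HALTED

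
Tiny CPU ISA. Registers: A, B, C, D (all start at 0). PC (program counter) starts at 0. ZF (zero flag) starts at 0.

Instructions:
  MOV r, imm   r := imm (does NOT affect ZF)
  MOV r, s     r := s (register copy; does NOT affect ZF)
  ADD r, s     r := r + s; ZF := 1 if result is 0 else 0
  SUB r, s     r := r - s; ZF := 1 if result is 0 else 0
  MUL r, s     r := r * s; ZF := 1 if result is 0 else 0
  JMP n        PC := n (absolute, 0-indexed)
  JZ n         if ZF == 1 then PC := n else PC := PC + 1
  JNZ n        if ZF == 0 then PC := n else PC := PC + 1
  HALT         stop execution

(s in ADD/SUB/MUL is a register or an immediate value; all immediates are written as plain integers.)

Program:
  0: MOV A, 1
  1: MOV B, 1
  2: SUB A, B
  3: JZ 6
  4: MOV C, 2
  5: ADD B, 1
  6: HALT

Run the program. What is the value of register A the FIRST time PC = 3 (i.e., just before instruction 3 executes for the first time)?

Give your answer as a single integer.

Step 1: PC=0 exec 'MOV A, 1'. After: A=1 B=0 C=0 D=0 ZF=0 PC=1
Step 2: PC=1 exec 'MOV B, 1'. After: A=1 B=1 C=0 D=0 ZF=0 PC=2
Step 3: PC=2 exec 'SUB A, B'. After: A=0 B=1 C=0 D=0 ZF=1 PC=3
First time PC=3: A=0

0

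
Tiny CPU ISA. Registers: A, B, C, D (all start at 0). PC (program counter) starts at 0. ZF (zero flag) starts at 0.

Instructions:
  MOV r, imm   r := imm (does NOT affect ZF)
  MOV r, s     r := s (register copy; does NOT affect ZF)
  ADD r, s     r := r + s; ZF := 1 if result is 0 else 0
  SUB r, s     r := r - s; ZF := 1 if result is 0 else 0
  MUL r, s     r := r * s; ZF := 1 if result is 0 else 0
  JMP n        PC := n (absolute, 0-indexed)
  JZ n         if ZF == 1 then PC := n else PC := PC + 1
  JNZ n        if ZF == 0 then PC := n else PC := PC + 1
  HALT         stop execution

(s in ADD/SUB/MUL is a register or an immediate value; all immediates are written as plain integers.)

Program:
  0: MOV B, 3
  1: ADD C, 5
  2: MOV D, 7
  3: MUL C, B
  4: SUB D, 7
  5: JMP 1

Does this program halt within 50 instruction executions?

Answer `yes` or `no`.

Step 1: PC=0 exec 'MOV B, 3'. After: A=0 B=3 C=0 D=0 ZF=0 PC=1
Step 2: PC=1 exec 'ADD C, 5'. After: A=0 B=3 C=5 D=0 ZF=0 PC=2
Step 3: PC=2 exec 'MOV D, 7'. After: A=0 B=3 C=5 D=7 ZF=0 PC=3
Step 4: PC=3 exec 'MUL C, B'. After: A=0 B=3 C=15 D=7 ZF=0 PC=4
Step 5: PC=4 exec 'SUB D, 7'. After: A=0 B=3 C=15 D=0 ZF=1 PC=5
Step 6: PC=5 exec 'JMP 1'. After: A=0 B=3 C=15 D=0 ZF=1 PC=1
Step 7: PC=1 exec 'ADD C, 5'. After: A=0 B=3 C=20 D=0 ZF=0 PC=2
Step 8: PC=2 exec 'MOV D, 7'. After: A=0 B=3 C=20 D=7 ZF=0 PC=3
Step 9: PC=3 exec 'MUL C, B'. After: A=0 B=3 C=60 D=7 ZF=0 PC=4
Step 10: PC=4 exec 'SUB D, 7'. After: A=0 B=3 C=60 D=0 ZF=1 PC=5
Step 11: PC=5 exec 'JMP 1'. After: A=0 B=3 C=60 D=0 ZF=1 PC=1
Step 12: PC=1 exec 'ADD C, 5'. After: A=0 B=3 C=65 D=0 ZF=0 PC=2
Step 13: PC=2 exec 'MOV D, 7'. After: A=0 B=3 C=65 D=7 ZF=0 PC=3
Step 14: PC=3 exec 'MUL C, B'. After: A=0 B=3 C=195 D=7 ZF=0 PC=4
Step 15: PC=4 exec 'SUB D, 7'. After: A=0 B=3 C=195 D=0 ZF=1 PC=5
After 50 steps: not halted. PC revisits the same instructions with no path to HALT; will never halt.

Answer: no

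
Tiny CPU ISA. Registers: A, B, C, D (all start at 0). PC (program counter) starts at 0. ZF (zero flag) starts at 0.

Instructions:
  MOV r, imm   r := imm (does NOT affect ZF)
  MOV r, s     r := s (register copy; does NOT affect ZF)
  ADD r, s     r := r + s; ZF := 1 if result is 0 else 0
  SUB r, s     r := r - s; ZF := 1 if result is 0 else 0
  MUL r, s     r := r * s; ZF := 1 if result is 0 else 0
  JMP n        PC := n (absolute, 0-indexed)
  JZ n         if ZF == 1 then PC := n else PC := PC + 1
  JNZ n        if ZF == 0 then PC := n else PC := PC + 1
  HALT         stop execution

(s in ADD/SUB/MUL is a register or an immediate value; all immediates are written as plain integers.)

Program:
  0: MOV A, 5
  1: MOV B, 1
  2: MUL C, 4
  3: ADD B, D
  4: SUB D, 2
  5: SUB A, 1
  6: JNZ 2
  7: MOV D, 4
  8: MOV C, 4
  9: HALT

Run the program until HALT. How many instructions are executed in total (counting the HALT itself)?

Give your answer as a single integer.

Step 1: PC=0 exec 'MOV A, 5'. After: A=5 B=0 C=0 D=0 ZF=0 PC=1
Step 2: PC=1 exec 'MOV B, 1'. After: A=5 B=1 C=0 D=0 ZF=0 PC=2
Step 3: PC=2 exec 'MUL C, 4'. After: A=5 B=1 C=0 D=0 ZF=1 PC=3
Step 4: PC=3 exec 'ADD B, D'. After: A=5 B=1 C=0 D=0 ZF=0 PC=4
Step 5: PC=4 exec 'SUB D, 2'. After: A=5 B=1 C=0 D=-2 ZF=0 PC=5
Step 6: PC=5 exec 'SUB A, 1'. After: A=4 B=1 C=0 D=-2 ZF=0 PC=6
Step 7: PC=6 exec 'JNZ 2'. After: A=4 B=1 C=0 D=-2 ZF=0 PC=2
Step 8: PC=2 exec 'MUL C, 4'. After: A=4 B=1 C=0 D=-2 ZF=1 PC=3
Step 9: PC=3 exec 'ADD B, D'. After: A=4 B=-1 C=0 D=-2 ZF=0 PC=4
Step 10: PC=4 exec 'SUB D, 2'. After: A=4 B=-1 C=0 D=-4 ZF=0 PC=5
Step 11: PC=5 exec 'SUB A, 1'. After: A=3 B=-1 C=0 D=-4 ZF=0 PC=6
Step 12: PC=6 exec 'JNZ 2'. After: A=3 B=-1 C=0 D=-4 ZF=0 PC=2
Step 13: PC=2 exec 'MUL C, 4'. After: A=3 B=-1 C=0 D=-4 ZF=1 PC=3
Step 14: PC=3 exec 'ADD B, D'. After: A=3 B=-5 C=0 D=-4 ZF=0 PC=4
Step 15: PC=4 exec 'SUB D, 2'. After: A=3 B=-5 C=0 D=-6 ZF=0 PC=5
Step 16: PC=5 exec 'SUB A, 1'. After: A=2 B=-5 C=0 D=-6 ZF=0 PC=6
Step 17: PC=6 exec 'JNZ 2'. After: A=2 B=-5 C=0 D=-6 ZF=0 PC=2
Step 18: PC=2 exec 'MUL C, 4'. After: A=2 B=-5 C=0 D=-6 ZF=1 PC=3
Step 19: PC=3 exec 'ADD B, D'. After: A=2 B=-11 C=0 D=-6 ZF=0 PC=4
Step 20: PC=4 exec 'SUB D, 2'. After: A=2 B=-11 C=0 D=-8 ZF=0 PC=5
Step 21: PC=5 exec 'SUB A, 1'. After: A=1 B=-11 C=0 D=-8 ZF=0 PC=6
Step 22: PC=6 exec 'JNZ 2'. After: A=1 B=-11 C=0 D=-8 ZF=0 PC=2
Step 23: PC=2 exec 'MUL C, 4'. After: A=1 B=-11 C=0 D=-8 ZF=1 PC=3
Step 24: PC=3 exec 'ADD B, D'. After: A=1 B=-19 C=0 D=-8 ZF=0 PC=4
Step 25: PC=4 exec 'SUB D, 2'. After: A=1 B=-19 C=0 D=-10 ZF=0 PC=5
Step 26: PC=5 exec 'SUB A, 1'. After: A=0 B=-19 C=0 D=-10 ZF=1 PC=6
Step 27: PC=6 exec 'JNZ 2'. After: A=0 B=-19 C=0 D=-10 ZF=1 PC=7
Step 28: PC=7 exec 'MOV D, 4'. After: A=0 B=-19 C=0 D=4 ZF=1 PC=8
Step 29: PC=8 exec 'MOV C, 4'. After: A=0 B=-19 C=4 D=4 ZF=1 PC=9
Step 30: PC=9 exec 'HALT'. After: A=0 B=-19 C=4 D=4 ZF=1 PC=9 HALTED
Total instructions executed: 30

Answer: 30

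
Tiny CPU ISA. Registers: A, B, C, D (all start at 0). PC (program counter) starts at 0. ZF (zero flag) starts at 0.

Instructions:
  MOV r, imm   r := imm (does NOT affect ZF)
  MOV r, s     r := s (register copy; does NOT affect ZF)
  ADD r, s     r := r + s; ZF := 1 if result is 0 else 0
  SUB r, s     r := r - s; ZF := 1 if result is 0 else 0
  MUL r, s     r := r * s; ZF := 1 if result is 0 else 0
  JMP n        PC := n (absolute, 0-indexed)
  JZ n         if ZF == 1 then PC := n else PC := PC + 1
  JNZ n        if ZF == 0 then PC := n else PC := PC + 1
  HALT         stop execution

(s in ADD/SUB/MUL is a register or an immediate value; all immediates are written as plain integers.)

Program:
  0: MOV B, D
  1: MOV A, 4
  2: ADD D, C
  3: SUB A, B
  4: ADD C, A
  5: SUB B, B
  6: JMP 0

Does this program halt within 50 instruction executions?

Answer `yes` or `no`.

Step 1: PC=0 exec 'MOV B, D'. After: A=0 B=0 C=0 D=0 ZF=0 PC=1
Step 2: PC=1 exec 'MOV A, 4'. After: A=4 B=0 C=0 D=0 ZF=0 PC=2
Step 3: PC=2 exec 'ADD D, C'. After: A=4 B=0 C=0 D=0 ZF=1 PC=3
Step 4: PC=3 exec 'SUB A, B'. After: A=4 B=0 C=0 D=0 ZF=0 PC=4
Step 5: PC=4 exec 'ADD C, A'. After: A=4 B=0 C=4 D=0 ZF=0 PC=5
Step 6: PC=5 exec 'SUB B, B'. After: A=4 B=0 C=4 D=0 ZF=1 PC=6
Step 7: PC=6 exec 'JMP 0'. After: A=4 B=0 C=4 D=0 ZF=1 PC=0
Step 8: PC=0 exec 'MOV B, D'. After: A=4 B=0 C=4 D=0 ZF=1 PC=1
Step 9: PC=1 exec 'MOV A, 4'. After: A=4 B=0 C=4 D=0 ZF=1 PC=2
Step 10: PC=2 exec 'ADD D, C'. After: A=4 B=0 C=4 D=4 ZF=0 PC=3
Step 11: PC=3 exec 'SUB A, B'. After: A=4 B=0 C=4 D=4 ZF=0 PC=4
Step 12: PC=4 exec 'ADD C, A'. After: A=4 B=0 C=8 D=4 ZF=0 PC=5
Step 13: PC=5 exec 'SUB B, B'. After: A=4 B=0 C=8 D=4 ZF=1 PC=6
Step 14: PC=6 exec 'JMP 0'. After: A=4 B=0 C=8 D=4 ZF=1 PC=0
Step 15: PC=0 exec 'MOV B, D'. After: A=4 B=4 C=8 D=4 ZF=1 PC=1
After 50 steps: not halted. PC revisits the same instructions with no path to HALT; will never halt.

Answer: no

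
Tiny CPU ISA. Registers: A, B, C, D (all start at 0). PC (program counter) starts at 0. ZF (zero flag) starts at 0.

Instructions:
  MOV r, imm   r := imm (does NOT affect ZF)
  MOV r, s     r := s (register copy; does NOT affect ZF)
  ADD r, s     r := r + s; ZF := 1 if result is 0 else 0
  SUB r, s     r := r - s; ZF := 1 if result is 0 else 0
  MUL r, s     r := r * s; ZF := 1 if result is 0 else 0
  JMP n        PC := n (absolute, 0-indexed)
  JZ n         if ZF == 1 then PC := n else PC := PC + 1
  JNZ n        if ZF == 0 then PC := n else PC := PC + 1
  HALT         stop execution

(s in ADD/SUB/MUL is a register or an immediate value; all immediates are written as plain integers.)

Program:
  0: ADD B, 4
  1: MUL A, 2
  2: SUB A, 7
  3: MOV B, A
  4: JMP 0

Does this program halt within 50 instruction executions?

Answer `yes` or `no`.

Step 1: PC=0 exec 'ADD B, 4'. After: A=0 B=4 C=0 D=0 ZF=0 PC=1
Step 2: PC=1 exec 'MUL A, 2'. After: A=0 B=4 C=0 D=0 ZF=1 PC=2
Step 3: PC=2 exec 'SUB A, 7'. After: A=-7 B=4 C=0 D=0 ZF=0 PC=3
Step 4: PC=3 exec 'MOV B, A'. After: A=-7 B=-7 C=0 D=0 ZF=0 PC=4
Step 5: PC=4 exec 'JMP 0'. After: A=-7 B=-7 C=0 D=0 ZF=0 PC=0
Step 6: PC=0 exec 'ADD B, 4'. After: A=-7 B=-3 C=0 D=0 ZF=0 PC=1
Step 7: PC=1 exec 'MUL A, 2'. After: A=-14 B=-3 C=0 D=0 ZF=0 PC=2
Step 8: PC=2 exec 'SUB A, 7'. After: A=-21 B=-3 C=0 D=0 ZF=0 PC=3
Step 9: PC=3 exec 'MOV B, A'. After: A=-21 B=-21 C=0 D=0 ZF=0 PC=4
Step 10: PC=4 exec 'JMP 0'. After: A=-21 B=-21 C=0 D=0 ZF=0 PC=0
Step 11: PC=0 exec 'ADD B, 4'. After: A=-21 B=-17 C=0 D=0 ZF=0 PC=1
Step 12: PC=1 exec 'MUL A, 2'. After: A=-42 B=-17 C=0 D=0 ZF=0 PC=2
Step 13: PC=2 exec 'SUB A, 7'. After: A=-49 B=-17 C=0 D=0 ZF=0 PC=3
Step 14: PC=3 exec 'MOV B, A'. After: A=-49 B=-49 C=0 D=0 ZF=0 PC=4
Step 15: PC=4 exec 'JMP 0'. After: A=-49 B=-49 C=0 D=0 ZF=0 PC=0
After 50 steps: not halted. PC revisits the same instructions with no path to HALT; will never halt.

Answer: no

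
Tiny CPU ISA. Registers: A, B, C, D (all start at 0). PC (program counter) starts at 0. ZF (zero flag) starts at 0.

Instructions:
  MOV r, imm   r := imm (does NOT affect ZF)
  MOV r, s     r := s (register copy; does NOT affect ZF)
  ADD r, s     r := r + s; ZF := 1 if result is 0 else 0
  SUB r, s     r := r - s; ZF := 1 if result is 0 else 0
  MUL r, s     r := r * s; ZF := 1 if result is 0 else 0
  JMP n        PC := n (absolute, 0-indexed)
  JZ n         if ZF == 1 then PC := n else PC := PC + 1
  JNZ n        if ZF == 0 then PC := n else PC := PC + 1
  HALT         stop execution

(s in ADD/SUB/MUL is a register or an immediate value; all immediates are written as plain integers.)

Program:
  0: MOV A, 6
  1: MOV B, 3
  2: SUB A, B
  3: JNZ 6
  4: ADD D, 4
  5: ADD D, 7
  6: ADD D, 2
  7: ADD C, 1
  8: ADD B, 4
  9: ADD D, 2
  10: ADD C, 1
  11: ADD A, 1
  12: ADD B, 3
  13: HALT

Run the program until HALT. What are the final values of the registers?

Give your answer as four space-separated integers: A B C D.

Answer: 4 10 2 4

Derivation:
Step 1: PC=0 exec 'MOV A, 6'. After: A=6 B=0 C=0 D=0 ZF=0 PC=1
Step 2: PC=1 exec 'MOV B, 3'. After: A=6 B=3 C=0 D=0 ZF=0 PC=2
Step 3: PC=2 exec 'SUB A, B'. After: A=3 B=3 C=0 D=0 ZF=0 PC=3
Step 4: PC=3 exec 'JNZ 6'. After: A=3 B=3 C=0 D=0 ZF=0 PC=6
Step 5: PC=6 exec 'ADD D, 2'. After: A=3 B=3 C=0 D=2 ZF=0 PC=7
Step 6: PC=7 exec 'ADD C, 1'. After: A=3 B=3 C=1 D=2 ZF=0 PC=8
Step 7: PC=8 exec 'ADD B, 4'. After: A=3 B=7 C=1 D=2 ZF=0 PC=9
Step 8: PC=9 exec 'ADD D, 2'. After: A=3 B=7 C=1 D=4 ZF=0 PC=10
Step 9: PC=10 exec 'ADD C, 1'. After: A=3 B=7 C=2 D=4 ZF=0 PC=11
Step 10: PC=11 exec 'ADD A, 1'. After: A=4 B=7 C=2 D=4 ZF=0 PC=12
Step 11: PC=12 exec 'ADD B, 3'. After: A=4 B=10 C=2 D=4 ZF=0 PC=13
Step 12: PC=13 exec 'HALT'. After: A=4 B=10 C=2 D=4 ZF=0 PC=13 HALTED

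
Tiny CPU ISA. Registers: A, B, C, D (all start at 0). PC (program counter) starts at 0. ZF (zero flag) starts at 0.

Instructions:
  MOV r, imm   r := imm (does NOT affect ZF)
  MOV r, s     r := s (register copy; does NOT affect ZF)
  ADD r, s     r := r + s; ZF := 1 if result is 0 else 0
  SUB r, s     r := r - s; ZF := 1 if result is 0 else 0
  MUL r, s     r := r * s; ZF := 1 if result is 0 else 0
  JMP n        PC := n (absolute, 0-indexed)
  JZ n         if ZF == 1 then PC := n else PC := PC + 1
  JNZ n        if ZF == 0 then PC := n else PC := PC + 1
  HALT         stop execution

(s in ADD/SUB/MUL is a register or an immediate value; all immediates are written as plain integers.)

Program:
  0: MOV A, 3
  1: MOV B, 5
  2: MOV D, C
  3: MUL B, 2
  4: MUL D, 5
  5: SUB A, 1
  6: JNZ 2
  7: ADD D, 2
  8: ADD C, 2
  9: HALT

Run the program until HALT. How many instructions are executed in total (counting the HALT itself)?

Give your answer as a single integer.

Step 1: PC=0 exec 'MOV A, 3'. After: A=3 B=0 C=0 D=0 ZF=0 PC=1
Step 2: PC=1 exec 'MOV B, 5'. After: A=3 B=5 C=0 D=0 ZF=0 PC=2
Step 3: PC=2 exec 'MOV D, C'. After: A=3 B=5 C=0 D=0 ZF=0 PC=3
Step 4: PC=3 exec 'MUL B, 2'. After: A=3 B=10 C=0 D=0 ZF=0 PC=4
Step 5: PC=4 exec 'MUL D, 5'. After: A=3 B=10 C=0 D=0 ZF=1 PC=5
Step 6: PC=5 exec 'SUB A, 1'. After: A=2 B=10 C=0 D=0 ZF=0 PC=6
Step 7: PC=6 exec 'JNZ 2'. After: A=2 B=10 C=0 D=0 ZF=0 PC=2
Step 8: PC=2 exec 'MOV D, C'. After: A=2 B=10 C=0 D=0 ZF=0 PC=3
Step 9: PC=3 exec 'MUL B, 2'. After: A=2 B=20 C=0 D=0 ZF=0 PC=4
Step 10: PC=4 exec 'MUL D, 5'. After: A=2 B=20 C=0 D=0 ZF=1 PC=5
Step 11: PC=5 exec 'SUB A, 1'. After: A=1 B=20 C=0 D=0 ZF=0 PC=6
Step 12: PC=6 exec 'JNZ 2'. After: A=1 B=20 C=0 D=0 ZF=0 PC=2
Step 13: PC=2 exec 'MOV D, C'. After: A=1 B=20 C=0 D=0 ZF=0 PC=3
Step 14: PC=3 exec 'MUL B, 2'. After: A=1 B=40 C=0 D=0 ZF=0 PC=4
Step 15: PC=4 exec 'MUL D, 5'. After: A=1 B=40 C=0 D=0 ZF=1 PC=5
Step 16: PC=5 exec 'SUB A, 1'. After: A=0 B=40 C=0 D=0 ZF=1 PC=6
Step 17: PC=6 exec 'JNZ 2'. After: A=0 B=40 C=0 D=0 ZF=1 PC=7
Step 18: PC=7 exec 'ADD D, 2'. After: A=0 B=40 C=0 D=2 ZF=0 PC=8
Step 19: PC=8 exec 'ADD C, 2'. After: A=0 B=40 C=2 D=2 ZF=0 PC=9
Step 20: PC=9 exec 'HALT'. After: A=0 B=40 C=2 D=2 ZF=0 PC=9 HALTED
Total instructions executed: 20

Answer: 20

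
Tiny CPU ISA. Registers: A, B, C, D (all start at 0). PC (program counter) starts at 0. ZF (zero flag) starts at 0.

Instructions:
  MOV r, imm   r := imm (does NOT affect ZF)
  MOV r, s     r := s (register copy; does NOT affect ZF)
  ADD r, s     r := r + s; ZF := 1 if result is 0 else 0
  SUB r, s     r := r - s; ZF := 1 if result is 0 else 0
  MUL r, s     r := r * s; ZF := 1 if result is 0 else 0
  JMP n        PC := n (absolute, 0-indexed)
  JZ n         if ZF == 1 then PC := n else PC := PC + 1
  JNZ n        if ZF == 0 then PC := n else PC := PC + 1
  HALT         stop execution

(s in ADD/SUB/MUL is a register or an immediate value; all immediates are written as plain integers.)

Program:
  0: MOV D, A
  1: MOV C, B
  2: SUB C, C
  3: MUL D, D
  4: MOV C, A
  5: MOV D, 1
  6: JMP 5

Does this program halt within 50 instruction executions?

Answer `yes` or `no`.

Answer: no

Derivation:
Step 1: PC=0 exec 'MOV D, A'. After: A=0 B=0 C=0 D=0 ZF=0 PC=1
Step 2: PC=1 exec 'MOV C, B'. After: A=0 B=0 C=0 D=0 ZF=0 PC=2
Step 3: PC=2 exec 'SUB C, C'. After: A=0 B=0 C=0 D=0 ZF=1 PC=3
Step 4: PC=3 exec 'MUL D, D'. After: A=0 B=0 C=0 D=0 ZF=1 PC=4
Step 5: PC=4 exec 'MOV C, A'. After: A=0 B=0 C=0 D=0 ZF=1 PC=5
Step 6: PC=5 exec 'MOV D, 1'. After: A=0 B=0 C=0 D=1 ZF=1 PC=6
Step 7: PC=6 exec 'JMP 5'. After: A=0 B=0 C=0 D=1 ZF=1 PC=5
Step 8: PC=5 exec 'MOV D, 1'. After: A=0 B=0 C=0 D=1 ZF=1 PC=6
State after step 8 equals state after step 6: the program is in a cycle of length 2 and will never halt.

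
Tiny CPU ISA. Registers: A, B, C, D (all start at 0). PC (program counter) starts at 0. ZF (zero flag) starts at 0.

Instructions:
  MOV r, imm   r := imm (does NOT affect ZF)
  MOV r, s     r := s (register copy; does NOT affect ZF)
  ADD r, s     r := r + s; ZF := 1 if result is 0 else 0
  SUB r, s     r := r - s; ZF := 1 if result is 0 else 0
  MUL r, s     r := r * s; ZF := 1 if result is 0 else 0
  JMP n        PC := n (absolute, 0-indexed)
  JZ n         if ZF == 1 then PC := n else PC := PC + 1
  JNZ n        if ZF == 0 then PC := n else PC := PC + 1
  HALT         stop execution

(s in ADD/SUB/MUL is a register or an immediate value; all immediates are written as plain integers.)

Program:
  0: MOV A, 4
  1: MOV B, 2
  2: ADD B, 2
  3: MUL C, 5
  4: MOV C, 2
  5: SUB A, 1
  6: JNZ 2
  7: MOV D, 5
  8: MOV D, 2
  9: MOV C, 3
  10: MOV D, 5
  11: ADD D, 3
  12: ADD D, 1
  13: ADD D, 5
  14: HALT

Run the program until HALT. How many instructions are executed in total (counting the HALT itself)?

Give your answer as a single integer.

Step 1: PC=0 exec 'MOV A, 4'. After: A=4 B=0 C=0 D=0 ZF=0 PC=1
Step 2: PC=1 exec 'MOV B, 2'. After: A=4 B=2 C=0 D=0 ZF=0 PC=2
Step 3: PC=2 exec 'ADD B, 2'. After: A=4 B=4 C=0 D=0 ZF=0 PC=3
Step 4: PC=3 exec 'MUL C, 5'. After: A=4 B=4 C=0 D=0 ZF=1 PC=4
Step 5: PC=4 exec 'MOV C, 2'. After: A=4 B=4 C=2 D=0 ZF=1 PC=5
Step 6: PC=5 exec 'SUB A, 1'. After: A=3 B=4 C=2 D=0 ZF=0 PC=6
Step 7: PC=6 exec 'JNZ 2'. After: A=3 B=4 C=2 D=0 ZF=0 PC=2
Step 8: PC=2 exec 'ADD B, 2'. After: A=3 B=6 C=2 D=0 ZF=0 PC=3
Step 9: PC=3 exec 'MUL C, 5'. After: A=3 B=6 C=10 D=0 ZF=0 PC=4
Step 10: PC=4 exec 'MOV C, 2'. After: A=3 B=6 C=2 D=0 ZF=0 PC=5
Step 11: PC=5 exec 'SUB A, 1'. After: A=2 B=6 C=2 D=0 ZF=0 PC=6
Step 12: PC=6 exec 'JNZ 2'. After: A=2 B=6 C=2 D=0 ZF=0 PC=2
Step 13: PC=2 exec 'ADD B, 2'. After: A=2 B=8 C=2 D=0 ZF=0 PC=3
Step 14: PC=3 exec 'MUL C, 5'. After: A=2 B=8 C=10 D=0 ZF=0 PC=4
Step 15: PC=4 exec 'MOV C, 2'. After: A=2 B=8 C=2 D=0 ZF=0 PC=5
Step 16: PC=5 exec 'SUB A, 1'. After: A=1 B=8 C=2 D=0 ZF=0 PC=6
Step 17: PC=6 exec 'JNZ 2'. After: A=1 B=8 C=2 D=0 ZF=0 PC=2
Step 18: PC=2 exec 'ADD B, 2'. After: A=1 B=10 C=2 D=0 ZF=0 PC=3
Step 19: PC=3 exec 'MUL C, 5'. After: A=1 B=10 C=10 D=0 ZF=0 PC=4
Step 20: PC=4 exec 'MOV C, 2'. After: A=1 B=10 C=2 D=0 ZF=0 PC=5
Step 21: PC=5 exec 'SUB A, 1'. After: A=0 B=10 C=2 D=0 ZF=1 PC=6
Step 22: PC=6 exec 'JNZ 2'. After: A=0 B=10 C=2 D=0 ZF=1 PC=7
Step 23: PC=7 exec 'MOV D, 5'. After: A=0 B=10 C=2 D=5 ZF=1 PC=8
Step 24: PC=8 exec 'MOV D, 2'. After: A=0 B=10 C=2 D=2 ZF=1 PC=9
Step 25: PC=9 exec 'MOV C, 3'. After: A=0 B=10 C=3 D=2 ZF=1 PC=10
Step 26: PC=10 exec 'MOV D, 5'. After: A=0 B=10 C=3 D=5 ZF=1 PC=11
Step 27: PC=11 exec 'ADD D, 3'. After: A=0 B=10 C=3 D=8 ZF=0 PC=12
Step 28: PC=12 exec 'ADD D, 1'. After: A=0 B=10 C=3 D=9 ZF=0 PC=13
Step 29: PC=13 exec 'ADD D, 5'. After: A=0 B=10 C=3 D=14 ZF=0 PC=14
Step 30: PC=14 exec 'HALT'. After: A=0 B=10 C=3 D=14 ZF=0 PC=14 HALTED
Total instructions executed: 30

Answer: 30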